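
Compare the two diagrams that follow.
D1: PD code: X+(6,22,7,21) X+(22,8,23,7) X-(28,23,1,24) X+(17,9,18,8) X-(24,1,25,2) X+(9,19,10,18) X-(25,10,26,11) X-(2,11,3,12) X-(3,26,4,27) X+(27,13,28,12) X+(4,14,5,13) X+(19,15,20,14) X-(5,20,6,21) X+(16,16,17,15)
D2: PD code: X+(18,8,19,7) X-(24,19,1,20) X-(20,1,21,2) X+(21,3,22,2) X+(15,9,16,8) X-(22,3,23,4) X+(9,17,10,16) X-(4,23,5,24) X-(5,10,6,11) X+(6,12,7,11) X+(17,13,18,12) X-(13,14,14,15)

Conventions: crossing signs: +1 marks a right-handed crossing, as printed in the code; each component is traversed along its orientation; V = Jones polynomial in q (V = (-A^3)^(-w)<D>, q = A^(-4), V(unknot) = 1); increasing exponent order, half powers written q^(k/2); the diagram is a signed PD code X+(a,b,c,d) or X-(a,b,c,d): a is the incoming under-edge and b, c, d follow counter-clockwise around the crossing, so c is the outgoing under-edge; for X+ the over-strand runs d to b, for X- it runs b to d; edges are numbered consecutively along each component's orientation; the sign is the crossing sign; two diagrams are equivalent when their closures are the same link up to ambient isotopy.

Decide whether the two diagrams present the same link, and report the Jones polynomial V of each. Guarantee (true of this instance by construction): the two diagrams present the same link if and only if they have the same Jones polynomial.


equivalent: yes
V(D1) = -q^-3 + q^-2 - q^-1 + 3 - q + q^2 - q^3  (w +2, c 14, <D> = -A^-6 + A^-2 - A^2 + 3A^6 - A^10 + A^14 - A^18)
D2 (bracket -A^-12 + A^-8 - A^-4 + 3 - A^4 + A^8 - A^12; 12 crossings at w = 0): V = -q^-3 + q^-2 - q^-1 + 3 - q + q^2 - q^3
why: from 14 to 12 crossings by R-moves: one link, two diagrams


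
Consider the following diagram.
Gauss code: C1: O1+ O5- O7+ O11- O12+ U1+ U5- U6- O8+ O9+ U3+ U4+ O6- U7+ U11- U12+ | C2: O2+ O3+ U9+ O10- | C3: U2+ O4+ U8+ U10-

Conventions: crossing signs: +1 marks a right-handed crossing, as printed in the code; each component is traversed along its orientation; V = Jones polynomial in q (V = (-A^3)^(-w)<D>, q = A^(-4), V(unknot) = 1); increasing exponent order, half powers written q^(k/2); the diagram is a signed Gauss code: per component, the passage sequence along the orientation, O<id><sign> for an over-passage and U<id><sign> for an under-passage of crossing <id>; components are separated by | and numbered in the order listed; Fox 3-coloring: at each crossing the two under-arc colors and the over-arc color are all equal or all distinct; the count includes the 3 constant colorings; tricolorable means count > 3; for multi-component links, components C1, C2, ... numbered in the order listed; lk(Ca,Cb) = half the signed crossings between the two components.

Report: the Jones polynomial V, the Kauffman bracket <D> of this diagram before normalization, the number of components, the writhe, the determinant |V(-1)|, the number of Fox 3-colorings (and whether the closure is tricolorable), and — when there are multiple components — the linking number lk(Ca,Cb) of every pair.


Jones polynomial: V(q) = q + 2q^3 + q^5
<D> = A^-8 + 2 + A^8; writhe +4
components 3, writhe +4 (12 crossings)
linking number lk(C1,C2) = +1
lk(C1,C3): +1
lk(C2,C3) = 0
3-colorings: 3 of 3^12, det 4 — not tricolorable
note: |V(-1)| = 4: so not tricolorable, since 3 does not divide 4


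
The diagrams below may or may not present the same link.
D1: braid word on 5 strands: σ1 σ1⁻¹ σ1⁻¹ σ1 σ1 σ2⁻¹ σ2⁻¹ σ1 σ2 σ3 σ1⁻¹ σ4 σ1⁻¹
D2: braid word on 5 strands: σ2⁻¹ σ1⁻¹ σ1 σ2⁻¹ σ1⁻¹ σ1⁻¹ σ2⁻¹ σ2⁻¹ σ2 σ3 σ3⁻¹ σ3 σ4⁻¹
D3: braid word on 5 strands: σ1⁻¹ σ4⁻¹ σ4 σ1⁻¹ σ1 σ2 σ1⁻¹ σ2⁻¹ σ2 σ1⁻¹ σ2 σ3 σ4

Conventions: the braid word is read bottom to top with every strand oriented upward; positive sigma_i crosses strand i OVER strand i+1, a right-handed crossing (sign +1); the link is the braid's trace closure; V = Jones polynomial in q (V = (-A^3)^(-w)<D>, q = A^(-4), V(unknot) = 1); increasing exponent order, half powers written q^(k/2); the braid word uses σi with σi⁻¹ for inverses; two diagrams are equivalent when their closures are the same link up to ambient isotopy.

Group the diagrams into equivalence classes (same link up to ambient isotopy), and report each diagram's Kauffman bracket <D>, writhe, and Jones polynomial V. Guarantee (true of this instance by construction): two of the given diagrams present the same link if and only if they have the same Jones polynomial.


grouping into links: {D1} | {D2} | {D3}
V(D1) = -q^(-5/2) - q^(-1/2)  (w +1, c 13, <D> = A^5 + A^13)
D2 (bracket A^-9 + 2A^-1 - A^3 + A^7 - A^11; 13 crossings at w = -5): V = q^(-13/2) - q^(-11/2) + q^(-9/2) - 2q^(-7/2) - q^(-3/2)
D3 (bracket A^-3 - A + 2A^5 - A^9 + 2A^13 - A^17; 13 crossings at w = +1): V = q^(-7/2) - 2q^(-5/2) + q^(-3/2) - 2q^(-1/2) + q^(1/2) - q^(3/2)
why: 3 values of V(q) split the 3 diagrams


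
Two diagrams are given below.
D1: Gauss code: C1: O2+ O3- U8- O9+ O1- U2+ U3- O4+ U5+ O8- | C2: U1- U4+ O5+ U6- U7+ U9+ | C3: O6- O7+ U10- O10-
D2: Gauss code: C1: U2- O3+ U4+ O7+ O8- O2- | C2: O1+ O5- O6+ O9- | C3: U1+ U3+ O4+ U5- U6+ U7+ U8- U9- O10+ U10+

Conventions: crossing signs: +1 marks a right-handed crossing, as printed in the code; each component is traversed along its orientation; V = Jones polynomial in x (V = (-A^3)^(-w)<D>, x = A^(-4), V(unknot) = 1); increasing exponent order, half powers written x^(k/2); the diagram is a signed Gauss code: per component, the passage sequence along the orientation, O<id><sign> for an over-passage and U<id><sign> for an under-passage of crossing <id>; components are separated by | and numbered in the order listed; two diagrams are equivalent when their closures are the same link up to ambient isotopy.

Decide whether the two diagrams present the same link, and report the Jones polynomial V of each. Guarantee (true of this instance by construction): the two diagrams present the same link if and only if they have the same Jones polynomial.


equivalent: yes
V(D1) = 1 + x + x^2 + x^3  (w 0, c 10, <D> = A^-12 + A^-8 + A^-4 + 1)
V(D2) = 1 + x + x^2 + x^3  (w +2, c 10, <D> = A^-6 + A^-2 + A^2 + A^6)
why: Reidemeister moves carry D1 (10 crossings) to D2 (10)


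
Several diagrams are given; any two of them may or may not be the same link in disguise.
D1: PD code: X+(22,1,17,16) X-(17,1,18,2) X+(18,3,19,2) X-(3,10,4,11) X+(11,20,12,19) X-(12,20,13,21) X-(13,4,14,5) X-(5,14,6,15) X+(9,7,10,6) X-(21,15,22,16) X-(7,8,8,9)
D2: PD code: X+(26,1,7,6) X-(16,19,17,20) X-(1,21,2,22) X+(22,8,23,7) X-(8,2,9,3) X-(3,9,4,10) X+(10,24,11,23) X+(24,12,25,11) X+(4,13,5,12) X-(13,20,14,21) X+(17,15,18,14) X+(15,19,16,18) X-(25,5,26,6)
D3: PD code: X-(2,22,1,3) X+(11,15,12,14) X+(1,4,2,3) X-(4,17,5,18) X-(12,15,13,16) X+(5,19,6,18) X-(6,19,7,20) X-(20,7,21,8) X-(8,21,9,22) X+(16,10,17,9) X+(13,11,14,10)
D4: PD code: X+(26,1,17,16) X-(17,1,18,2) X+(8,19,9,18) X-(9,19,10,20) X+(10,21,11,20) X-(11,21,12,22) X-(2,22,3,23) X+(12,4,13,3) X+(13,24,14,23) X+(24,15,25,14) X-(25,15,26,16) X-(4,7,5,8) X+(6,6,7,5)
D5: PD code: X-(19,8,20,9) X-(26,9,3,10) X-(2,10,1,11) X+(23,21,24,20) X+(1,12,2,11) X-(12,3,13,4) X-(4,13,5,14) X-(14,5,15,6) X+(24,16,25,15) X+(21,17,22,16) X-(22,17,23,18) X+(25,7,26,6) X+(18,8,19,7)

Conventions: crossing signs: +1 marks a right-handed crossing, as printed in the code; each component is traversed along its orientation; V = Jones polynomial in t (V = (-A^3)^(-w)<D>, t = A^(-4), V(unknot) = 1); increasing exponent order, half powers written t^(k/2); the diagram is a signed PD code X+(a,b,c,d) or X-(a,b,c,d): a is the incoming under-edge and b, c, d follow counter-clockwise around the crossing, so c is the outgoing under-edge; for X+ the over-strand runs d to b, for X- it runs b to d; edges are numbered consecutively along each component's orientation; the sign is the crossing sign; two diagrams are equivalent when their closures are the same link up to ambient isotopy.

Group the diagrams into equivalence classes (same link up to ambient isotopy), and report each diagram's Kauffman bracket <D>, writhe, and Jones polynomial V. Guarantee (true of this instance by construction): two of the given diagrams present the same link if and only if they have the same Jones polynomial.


grouping into links: {D1, D3, D5} | {D2} | {D4}
V(D1) = t^(-9/2) - t^(-5/2) - t^(-3/2) - t^(-1/2)  (w -3, c 11, <D> = A^-7 + A^-3 + A - A^9)
V(D2) = -t^(-3/2) - 2t^(1/2) + t^(3/2) - t^(5/2) + t^(7/2)  (w +1, c 13, <D> = -A^-11 + A^-7 - A^-3 + 2A + A^9)
V(D3) = t^(-9/2) - t^(-5/2) - t^(-3/2) - t^(-1/2)  (w -1, c 11, <D> = A^-1 + A^3 + A^7 - A^15)
D4 (bracket A + A^5; 13 crossings at w = +1): V = -t^(-1/2) - t^(1/2)
V(D5) = t^(-9/2) - t^(-5/2) - t^(-3/2) - t^(-1/2)  (w -1, c 13, <D> = A^-1 + A^3 + A^7 - A^15)
why: comparing 5 Jones polynomials yields 3 groups


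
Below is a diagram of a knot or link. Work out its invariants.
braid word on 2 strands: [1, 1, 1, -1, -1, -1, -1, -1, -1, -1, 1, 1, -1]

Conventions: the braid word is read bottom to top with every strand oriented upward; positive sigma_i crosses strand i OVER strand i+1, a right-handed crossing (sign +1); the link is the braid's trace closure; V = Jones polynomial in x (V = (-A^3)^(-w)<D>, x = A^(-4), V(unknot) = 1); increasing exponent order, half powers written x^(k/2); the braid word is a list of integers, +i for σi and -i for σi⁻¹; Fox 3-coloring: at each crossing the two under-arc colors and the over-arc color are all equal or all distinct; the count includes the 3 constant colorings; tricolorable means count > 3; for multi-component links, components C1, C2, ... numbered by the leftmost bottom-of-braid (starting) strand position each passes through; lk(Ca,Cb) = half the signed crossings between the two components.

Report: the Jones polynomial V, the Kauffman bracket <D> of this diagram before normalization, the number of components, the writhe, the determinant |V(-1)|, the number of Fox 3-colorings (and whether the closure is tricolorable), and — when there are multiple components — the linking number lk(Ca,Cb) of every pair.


V(x) = -x^-4 + x^-3 + x^-1
bracket: -A^-5 - A^3 + A^7, w = -3
1 component, writhe -3, over 13 crossings
det 3, colorings 9 of 3^13 — tricolorable
observation: |V(-1)| = 3: so tricolorable, since 3 divides 3


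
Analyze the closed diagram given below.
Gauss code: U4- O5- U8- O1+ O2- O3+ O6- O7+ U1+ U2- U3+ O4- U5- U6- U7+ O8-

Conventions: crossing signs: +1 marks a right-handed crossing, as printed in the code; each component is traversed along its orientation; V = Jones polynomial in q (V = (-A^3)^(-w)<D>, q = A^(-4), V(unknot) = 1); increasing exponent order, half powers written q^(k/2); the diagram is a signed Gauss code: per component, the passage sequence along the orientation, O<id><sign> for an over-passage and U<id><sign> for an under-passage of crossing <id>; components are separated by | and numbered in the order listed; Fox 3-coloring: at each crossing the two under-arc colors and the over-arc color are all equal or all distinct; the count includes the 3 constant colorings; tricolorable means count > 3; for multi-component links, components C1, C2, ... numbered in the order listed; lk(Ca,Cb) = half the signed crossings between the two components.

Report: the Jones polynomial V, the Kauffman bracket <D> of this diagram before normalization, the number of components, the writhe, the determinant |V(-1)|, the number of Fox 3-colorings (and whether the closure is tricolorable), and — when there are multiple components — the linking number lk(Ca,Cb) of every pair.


V(q) = -q^-4 + q^-3 + q^-1
bracket: A^-2 + A^6 - A^10, w = -2
1 component, writhe -2, over 8 crossings
det 3, colorings 9 of 3^8 — tricolorable
observation: the span of V is 3, forcing >= 3 crossings in any diagram


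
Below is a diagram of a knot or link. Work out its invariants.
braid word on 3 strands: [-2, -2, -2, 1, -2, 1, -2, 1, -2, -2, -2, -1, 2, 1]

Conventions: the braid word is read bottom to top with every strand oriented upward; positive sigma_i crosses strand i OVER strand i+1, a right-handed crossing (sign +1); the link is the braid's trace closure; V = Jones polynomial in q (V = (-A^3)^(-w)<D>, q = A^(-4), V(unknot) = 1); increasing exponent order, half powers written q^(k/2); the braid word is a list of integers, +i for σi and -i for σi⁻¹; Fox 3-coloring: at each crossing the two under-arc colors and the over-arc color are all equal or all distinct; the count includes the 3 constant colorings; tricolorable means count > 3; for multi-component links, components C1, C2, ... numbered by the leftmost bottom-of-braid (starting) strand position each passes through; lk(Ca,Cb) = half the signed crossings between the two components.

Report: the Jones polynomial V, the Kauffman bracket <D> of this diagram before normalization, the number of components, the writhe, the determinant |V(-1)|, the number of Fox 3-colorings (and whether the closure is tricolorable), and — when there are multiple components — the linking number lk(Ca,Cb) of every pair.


V = q^-10 - 4q^-9 + 8q^-8 - 13q^-7 + 18q^-6 - 22q^-5 + 23q^-4 - 21q^-3 + 18q^-2 - 12q^-1 + 8 - 4q + q^2
<D> = A^-20 - 4A^-16 + 8A^-12 - 12A^-8 + 18A^-4 - 21 + 23A^4 - 22A^8 + 18A^12 - 13A^16 + 8A^20 - 4A^24 + A^28 (w = -4)
1 component over 14 crossings, w = -4
9 Fox colorings among 3^14, |V(-1)| = 153: tricolorable
why: V spans 12 powers of q: at least 12 crossings in any diagram


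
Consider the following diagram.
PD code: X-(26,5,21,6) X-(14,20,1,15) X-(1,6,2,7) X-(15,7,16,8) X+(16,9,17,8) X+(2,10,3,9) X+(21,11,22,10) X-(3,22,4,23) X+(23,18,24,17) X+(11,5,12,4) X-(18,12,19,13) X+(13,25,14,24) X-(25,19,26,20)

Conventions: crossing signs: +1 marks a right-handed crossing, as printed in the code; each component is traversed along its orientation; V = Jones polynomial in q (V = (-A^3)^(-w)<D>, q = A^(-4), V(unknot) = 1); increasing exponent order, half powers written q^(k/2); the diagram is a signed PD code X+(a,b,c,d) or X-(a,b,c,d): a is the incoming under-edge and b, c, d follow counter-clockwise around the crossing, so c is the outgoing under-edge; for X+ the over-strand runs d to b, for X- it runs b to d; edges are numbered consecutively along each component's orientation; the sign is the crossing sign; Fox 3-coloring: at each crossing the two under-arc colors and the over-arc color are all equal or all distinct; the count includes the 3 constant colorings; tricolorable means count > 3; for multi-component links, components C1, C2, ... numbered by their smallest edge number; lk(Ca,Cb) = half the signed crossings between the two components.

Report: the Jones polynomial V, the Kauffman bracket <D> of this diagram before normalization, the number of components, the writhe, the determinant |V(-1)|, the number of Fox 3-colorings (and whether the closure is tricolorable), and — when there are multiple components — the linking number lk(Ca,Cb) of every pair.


Jones polynomial: V(q) = q^-3 + q^-2 + q^-1 + 1
<D> = -A^-3 - A - A^5 - A^9; writhe -1
components 3, writhe -1 (13 crossings)
linking number lk(C1,C2) = -1
lk(C1,C3): 0
lk(C2,C3) = 0
3-colorings: 9 of 3^13, det 0 — tricolorable
note: w = -1 (over 13 crossings) is diagram-only; (-A^3)^(1) removes it from V


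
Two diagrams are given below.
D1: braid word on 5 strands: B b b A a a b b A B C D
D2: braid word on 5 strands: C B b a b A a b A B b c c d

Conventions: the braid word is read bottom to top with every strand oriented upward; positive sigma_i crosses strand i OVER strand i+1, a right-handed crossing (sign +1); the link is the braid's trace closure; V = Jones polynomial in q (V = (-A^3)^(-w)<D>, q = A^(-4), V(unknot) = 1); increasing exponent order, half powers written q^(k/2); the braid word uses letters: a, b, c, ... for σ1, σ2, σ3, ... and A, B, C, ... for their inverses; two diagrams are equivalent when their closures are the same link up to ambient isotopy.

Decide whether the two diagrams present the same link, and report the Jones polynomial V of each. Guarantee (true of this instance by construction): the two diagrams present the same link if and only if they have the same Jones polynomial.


equivalent: yes
V(D1) = 1 + q + q^2 + q^3  (w 0, c 12, <D> = A^-12 + A^-8 + A^-4 + 1)
V(D2) = 1 + q + q^2 + q^3  (w +4, c 14, <D> = 1 + A^4 + A^8 + A^12)
why: from 12 to 14 crossings by R-moves: one link, two diagrams


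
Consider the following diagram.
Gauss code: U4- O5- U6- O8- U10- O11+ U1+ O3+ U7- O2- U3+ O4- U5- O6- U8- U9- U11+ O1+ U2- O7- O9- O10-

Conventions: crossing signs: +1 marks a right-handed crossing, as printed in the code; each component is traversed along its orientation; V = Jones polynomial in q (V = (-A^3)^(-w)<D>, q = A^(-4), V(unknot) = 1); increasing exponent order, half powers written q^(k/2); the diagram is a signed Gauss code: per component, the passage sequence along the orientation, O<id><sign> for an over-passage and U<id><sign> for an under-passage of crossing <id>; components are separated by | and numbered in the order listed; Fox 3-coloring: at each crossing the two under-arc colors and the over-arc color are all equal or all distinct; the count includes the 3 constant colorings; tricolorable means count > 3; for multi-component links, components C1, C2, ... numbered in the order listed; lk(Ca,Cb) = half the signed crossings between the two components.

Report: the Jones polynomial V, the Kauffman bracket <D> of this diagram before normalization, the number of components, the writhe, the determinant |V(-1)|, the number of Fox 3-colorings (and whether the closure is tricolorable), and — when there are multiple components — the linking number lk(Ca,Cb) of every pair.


V = -q^-6 + q^-5 - q^-4 + 2q^-3 - q^-2 + q^-1
<D> = -A^-11 + A^-7 - 2A^-3 + A - A^5 + A^9 (w = -5)
1 component over 11 crossings, w = -5
3 Fox colorings among 3^11, |V(-1)| = 7: not tricolorable
why: V spans 5 powers of q: at least 5 crossings in any diagram


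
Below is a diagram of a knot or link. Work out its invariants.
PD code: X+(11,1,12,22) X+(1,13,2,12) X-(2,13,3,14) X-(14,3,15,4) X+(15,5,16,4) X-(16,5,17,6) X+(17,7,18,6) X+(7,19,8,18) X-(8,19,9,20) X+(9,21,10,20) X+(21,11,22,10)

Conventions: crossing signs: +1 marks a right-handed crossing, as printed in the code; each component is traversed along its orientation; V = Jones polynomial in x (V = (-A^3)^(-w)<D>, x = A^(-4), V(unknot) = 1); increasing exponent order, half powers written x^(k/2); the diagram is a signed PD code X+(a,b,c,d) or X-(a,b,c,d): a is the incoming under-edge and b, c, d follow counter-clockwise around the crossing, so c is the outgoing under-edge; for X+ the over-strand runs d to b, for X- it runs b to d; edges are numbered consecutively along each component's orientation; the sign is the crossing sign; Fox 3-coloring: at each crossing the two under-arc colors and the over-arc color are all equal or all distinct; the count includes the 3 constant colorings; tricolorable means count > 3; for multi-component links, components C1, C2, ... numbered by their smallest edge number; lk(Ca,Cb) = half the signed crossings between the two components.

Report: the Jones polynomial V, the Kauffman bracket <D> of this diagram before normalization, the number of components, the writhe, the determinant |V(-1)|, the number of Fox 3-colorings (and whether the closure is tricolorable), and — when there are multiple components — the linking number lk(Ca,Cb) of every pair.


Jones polynomial: V(x) = x + x^3 - x^4
<D> = A^-7 - A^-3 - A^5; writhe +3
components 1, writhe +3 (11 crossings)
3-colorings: 9 of 3^11, det 3 — tricolorable
note: V spans 3 powers of x: at least 3 crossings in any diagram


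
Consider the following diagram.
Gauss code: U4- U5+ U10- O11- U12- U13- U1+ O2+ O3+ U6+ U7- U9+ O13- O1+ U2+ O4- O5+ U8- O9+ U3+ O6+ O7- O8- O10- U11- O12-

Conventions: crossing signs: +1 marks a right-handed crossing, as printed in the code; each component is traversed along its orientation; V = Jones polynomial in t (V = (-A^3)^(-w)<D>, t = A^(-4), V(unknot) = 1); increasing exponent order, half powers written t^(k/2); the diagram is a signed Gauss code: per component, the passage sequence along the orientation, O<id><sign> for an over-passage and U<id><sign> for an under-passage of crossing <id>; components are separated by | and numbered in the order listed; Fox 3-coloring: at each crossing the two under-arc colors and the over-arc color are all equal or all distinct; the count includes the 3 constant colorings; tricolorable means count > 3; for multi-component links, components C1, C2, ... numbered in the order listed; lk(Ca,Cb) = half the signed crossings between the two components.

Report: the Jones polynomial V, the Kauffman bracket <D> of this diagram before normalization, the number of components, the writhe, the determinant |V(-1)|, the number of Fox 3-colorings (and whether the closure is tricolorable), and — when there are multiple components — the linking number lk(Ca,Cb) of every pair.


Jones polynomial: V(t) = -t^-4 + t^-3 + t^-1
<D> = -A - A^9 + A^13; writhe -1
components 1, writhe -1 (13 crossings)
3-colorings: 9 of 3^13, det 3 — tricolorable
note: the span of V is 3, forcing >= 3 crossings in any diagram


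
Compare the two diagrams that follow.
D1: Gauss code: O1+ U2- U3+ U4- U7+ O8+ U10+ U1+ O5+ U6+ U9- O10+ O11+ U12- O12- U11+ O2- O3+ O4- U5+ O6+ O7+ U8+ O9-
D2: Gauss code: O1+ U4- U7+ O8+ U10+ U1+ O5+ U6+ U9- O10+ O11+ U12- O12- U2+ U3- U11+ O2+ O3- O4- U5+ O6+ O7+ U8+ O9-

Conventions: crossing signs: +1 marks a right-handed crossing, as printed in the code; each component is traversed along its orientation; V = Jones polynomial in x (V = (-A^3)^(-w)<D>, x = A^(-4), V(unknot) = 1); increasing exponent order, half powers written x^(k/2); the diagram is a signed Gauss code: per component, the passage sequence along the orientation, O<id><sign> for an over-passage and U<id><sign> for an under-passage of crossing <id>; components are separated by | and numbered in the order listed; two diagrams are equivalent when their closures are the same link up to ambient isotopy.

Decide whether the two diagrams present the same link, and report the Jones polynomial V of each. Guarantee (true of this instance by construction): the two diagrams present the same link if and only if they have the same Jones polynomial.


equivalent: yes
D1 (bracket A^-16 - 2A^-12 + 2A^-8 - 3A^-4 + 3 - 2A^4 + 2A^8; 12 crossings at w = +4): V = 2x - 2x^2 + 3x^3 - 3x^4 + 2x^5 - 2x^6 + x^7
V(D2) = 2x - 2x^2 + 3x^3 - 3x^4 + 2x^5 - 2x^6 + x^7  (w +4, c 12, <D> = A^-16 - 2A^-12 + 2A^-8 - 3A^-4 + 3 - 2A^4 + 2A^8)
key observation: all 2 diagrams share one V(x), hence one class


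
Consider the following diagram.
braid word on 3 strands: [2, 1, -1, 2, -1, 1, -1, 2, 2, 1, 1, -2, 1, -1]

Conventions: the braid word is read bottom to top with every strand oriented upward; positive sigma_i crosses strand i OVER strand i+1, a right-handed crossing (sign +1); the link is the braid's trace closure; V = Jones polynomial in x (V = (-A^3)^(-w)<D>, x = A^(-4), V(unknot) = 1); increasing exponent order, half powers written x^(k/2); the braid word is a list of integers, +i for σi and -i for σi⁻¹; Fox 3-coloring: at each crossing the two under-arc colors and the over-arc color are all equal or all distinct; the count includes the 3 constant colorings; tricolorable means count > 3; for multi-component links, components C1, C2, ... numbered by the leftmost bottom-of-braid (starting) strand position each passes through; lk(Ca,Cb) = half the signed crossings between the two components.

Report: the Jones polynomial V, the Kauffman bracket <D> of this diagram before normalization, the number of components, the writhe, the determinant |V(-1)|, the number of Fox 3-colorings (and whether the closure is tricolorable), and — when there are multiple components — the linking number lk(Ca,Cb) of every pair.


V(x) = x - x^2 + 2x^3 - x^4 + x^5 - x^6
bracket: -A^-12 + A^-8 - A^-4 + 2 - A^4 + A^8, w = +4
1 component, writhe +4, over 14 crossings
det 7, colorings 3 of 3^14 — not tricolorable
observation: w = +4 (over 14 crossings) is diagram-only; (-A^3)^(-4) removes it from V


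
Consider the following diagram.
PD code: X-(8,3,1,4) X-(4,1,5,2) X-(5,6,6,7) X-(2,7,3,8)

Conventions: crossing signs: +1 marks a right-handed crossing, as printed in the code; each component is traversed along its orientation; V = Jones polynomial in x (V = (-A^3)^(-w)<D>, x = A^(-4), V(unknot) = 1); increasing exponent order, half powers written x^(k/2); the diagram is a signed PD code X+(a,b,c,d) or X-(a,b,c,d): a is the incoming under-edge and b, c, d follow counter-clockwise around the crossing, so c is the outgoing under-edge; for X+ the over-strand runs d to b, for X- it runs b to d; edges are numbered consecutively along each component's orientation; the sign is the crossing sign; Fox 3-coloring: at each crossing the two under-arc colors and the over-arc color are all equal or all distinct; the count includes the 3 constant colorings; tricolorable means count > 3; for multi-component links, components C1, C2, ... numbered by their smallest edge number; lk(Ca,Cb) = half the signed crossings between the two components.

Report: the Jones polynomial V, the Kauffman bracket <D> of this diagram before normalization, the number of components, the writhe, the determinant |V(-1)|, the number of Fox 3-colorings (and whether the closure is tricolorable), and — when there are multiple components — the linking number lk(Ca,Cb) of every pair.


V(x) = -x^-4 + x^-3 + x^-1
bracket: A^-8 + 1 - A^4, w = -4
1 component, writhe -4, over 4 crossings
det 3, colorings 9 of 3^4 — tricolorable
observation: V spans 3 powers of x: at least 3 crossings in any diagram


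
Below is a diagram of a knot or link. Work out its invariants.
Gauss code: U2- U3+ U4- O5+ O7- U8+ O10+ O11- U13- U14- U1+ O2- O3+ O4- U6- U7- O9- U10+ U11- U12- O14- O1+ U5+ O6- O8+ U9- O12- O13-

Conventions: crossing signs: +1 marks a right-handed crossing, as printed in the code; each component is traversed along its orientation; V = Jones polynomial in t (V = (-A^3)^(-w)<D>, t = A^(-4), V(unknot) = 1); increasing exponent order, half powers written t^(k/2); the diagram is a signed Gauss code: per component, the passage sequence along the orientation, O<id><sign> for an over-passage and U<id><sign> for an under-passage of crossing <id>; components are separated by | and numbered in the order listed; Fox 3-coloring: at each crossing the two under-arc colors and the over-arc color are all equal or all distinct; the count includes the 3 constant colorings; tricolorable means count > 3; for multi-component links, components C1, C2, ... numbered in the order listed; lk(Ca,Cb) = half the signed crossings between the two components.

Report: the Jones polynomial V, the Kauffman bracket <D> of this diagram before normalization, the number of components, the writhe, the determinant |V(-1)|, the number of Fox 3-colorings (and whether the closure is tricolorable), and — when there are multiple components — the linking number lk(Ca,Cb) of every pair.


V(t) = t^-7 - 2t^-6 + 2t^-5 - 3t^-4 + 3t^-3 - 2t^-2 + 2t^-1
bracket: 2A^-8 - 2A^-4 + 3 - 3A^4 + 2A^8 - 2A^12 + A^16, w = -4
1 component, writhe -4, over 14 crossings
det 15, colorings 9 of 3^14 — tricolorable
observation: w = -4 (over 14 crossings) is diagram-only; (-A^3)^(4) removes it from V


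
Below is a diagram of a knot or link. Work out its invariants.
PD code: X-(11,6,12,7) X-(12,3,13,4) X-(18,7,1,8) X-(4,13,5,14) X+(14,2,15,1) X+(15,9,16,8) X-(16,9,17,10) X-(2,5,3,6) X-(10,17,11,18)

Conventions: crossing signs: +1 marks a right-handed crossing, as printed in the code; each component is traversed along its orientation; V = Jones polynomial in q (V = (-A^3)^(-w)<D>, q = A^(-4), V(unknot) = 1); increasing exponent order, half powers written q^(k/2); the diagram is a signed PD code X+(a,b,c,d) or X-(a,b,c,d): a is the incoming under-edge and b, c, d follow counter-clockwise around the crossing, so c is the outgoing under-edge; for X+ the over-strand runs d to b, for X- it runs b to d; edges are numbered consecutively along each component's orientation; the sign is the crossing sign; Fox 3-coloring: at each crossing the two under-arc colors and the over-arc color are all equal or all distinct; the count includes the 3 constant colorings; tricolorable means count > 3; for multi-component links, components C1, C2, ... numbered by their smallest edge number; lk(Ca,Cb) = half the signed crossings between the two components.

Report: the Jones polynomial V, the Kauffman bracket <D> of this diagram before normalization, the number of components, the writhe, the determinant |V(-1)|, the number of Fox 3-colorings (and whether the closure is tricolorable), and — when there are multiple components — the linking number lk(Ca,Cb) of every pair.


V(q) = -q^-6 + q^-5 - q^-4 + 2q^-3 - q^-2 + q^-1
bracket: -A^-11 + A^-7 - 2A^-3 + A - A^5 + A^9, w = -5
1 component, writhe -5, over 9 crossings
det 7, colorings 3 of 3^9 — not tricolorable
observation: w = -5 (over 9 crossings) is diagram-only; (-A^3)^(5) removes it from V


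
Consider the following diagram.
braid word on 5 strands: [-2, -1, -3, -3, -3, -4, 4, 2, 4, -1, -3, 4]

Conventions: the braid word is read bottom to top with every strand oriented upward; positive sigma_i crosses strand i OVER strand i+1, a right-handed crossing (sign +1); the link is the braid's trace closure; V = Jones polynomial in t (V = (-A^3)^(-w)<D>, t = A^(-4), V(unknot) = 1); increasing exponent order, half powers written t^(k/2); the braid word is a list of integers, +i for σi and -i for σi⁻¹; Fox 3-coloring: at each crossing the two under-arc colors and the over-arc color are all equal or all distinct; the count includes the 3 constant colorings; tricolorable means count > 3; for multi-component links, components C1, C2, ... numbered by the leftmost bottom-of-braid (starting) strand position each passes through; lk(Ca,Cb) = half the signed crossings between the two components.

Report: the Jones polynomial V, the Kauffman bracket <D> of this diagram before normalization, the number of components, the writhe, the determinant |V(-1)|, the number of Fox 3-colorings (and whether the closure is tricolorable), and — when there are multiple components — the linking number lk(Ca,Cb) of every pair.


Jones polynomial: V(t) = t^-7 - 2t^-6 + 3t^-5 - 4t^-4 + 4t^-3 - 4t^-2 + 3t^-1 - 1 + t
<D> = A^-16 - A^-12 + 3A^-8 - 4A^-4 + 4 - 4A^4 + 3A^8 - 2A^12 + A^16; writhe -4
components 1, writhe -4 (12 crossings)
3-colorings: 3 of 3^12, det 23 — not tricolorable
note: det 23 = |V(-1)|; not divisible by 3, so not tricolorable


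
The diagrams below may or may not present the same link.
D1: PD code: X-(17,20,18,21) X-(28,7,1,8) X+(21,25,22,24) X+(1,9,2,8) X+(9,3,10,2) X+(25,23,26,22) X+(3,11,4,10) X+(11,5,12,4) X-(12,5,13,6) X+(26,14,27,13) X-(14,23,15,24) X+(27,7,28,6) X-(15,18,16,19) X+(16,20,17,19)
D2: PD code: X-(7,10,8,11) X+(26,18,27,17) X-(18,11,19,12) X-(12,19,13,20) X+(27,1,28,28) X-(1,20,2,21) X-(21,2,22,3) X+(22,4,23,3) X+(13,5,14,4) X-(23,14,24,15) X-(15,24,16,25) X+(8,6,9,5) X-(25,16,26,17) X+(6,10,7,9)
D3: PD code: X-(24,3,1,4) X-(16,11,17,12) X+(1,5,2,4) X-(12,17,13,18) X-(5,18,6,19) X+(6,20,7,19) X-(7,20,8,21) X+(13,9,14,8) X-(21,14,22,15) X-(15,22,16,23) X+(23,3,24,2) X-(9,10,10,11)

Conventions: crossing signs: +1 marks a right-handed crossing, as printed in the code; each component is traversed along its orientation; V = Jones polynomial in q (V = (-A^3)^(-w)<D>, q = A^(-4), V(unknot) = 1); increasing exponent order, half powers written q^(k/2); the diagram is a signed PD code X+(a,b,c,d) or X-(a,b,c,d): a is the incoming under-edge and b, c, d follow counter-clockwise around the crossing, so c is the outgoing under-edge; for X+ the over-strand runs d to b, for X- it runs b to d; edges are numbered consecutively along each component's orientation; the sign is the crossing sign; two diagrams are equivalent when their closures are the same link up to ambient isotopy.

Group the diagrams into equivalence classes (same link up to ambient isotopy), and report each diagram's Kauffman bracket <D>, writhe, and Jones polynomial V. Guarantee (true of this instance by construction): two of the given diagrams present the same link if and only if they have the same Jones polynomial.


equivalence classes: {D1} | {D2, D3}
D1 (bracket -A^-4 + 1 + A^8; 14 crossings at w = +4): V = q + q^3 - q^4
V(D2) = -q^-6 + q^-5 - q^-4 + 2q^-3 - q^-2 + q^-1  [14 crossings, <D> = A^-2 - A^2 + 2A^6 - A^10 + A^14 - A^18, w = -2]
V(D3) = -q^-6 + q^-5 - q^-4 + 2q^-3 - q^-2 + q^-1  [12 crossings, <D> = A^-8 - A^-4 + 2 - A^4 + A^8 - A^12, w = -4]
key observation: comparing 3 Jones polynomials yields 2 groups


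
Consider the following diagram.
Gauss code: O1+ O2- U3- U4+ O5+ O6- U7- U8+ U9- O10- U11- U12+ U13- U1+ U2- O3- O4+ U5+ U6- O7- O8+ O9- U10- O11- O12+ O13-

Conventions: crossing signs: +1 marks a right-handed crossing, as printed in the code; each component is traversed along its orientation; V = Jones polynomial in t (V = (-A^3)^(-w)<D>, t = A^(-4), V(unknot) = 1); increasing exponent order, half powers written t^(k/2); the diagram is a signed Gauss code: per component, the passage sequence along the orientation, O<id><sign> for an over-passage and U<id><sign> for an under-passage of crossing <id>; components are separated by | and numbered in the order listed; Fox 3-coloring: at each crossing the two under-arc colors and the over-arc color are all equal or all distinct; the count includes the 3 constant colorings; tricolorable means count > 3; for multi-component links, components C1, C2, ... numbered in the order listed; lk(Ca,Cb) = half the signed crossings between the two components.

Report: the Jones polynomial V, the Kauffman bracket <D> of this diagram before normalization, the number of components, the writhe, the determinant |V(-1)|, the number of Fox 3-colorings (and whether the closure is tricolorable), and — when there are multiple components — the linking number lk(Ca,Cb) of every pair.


Jones polynomial: V(t) = -t^-4 + t^-3 + t^-1
<D> = -A^-5 - A^3 + A^7; writhe -3
components 1, writhe -3 (13 crossings)
3-colorings: 9 of 3^13, det 3 — tricolorable
note: the span of V is 3, forcing >= 3 crossings in any diagram


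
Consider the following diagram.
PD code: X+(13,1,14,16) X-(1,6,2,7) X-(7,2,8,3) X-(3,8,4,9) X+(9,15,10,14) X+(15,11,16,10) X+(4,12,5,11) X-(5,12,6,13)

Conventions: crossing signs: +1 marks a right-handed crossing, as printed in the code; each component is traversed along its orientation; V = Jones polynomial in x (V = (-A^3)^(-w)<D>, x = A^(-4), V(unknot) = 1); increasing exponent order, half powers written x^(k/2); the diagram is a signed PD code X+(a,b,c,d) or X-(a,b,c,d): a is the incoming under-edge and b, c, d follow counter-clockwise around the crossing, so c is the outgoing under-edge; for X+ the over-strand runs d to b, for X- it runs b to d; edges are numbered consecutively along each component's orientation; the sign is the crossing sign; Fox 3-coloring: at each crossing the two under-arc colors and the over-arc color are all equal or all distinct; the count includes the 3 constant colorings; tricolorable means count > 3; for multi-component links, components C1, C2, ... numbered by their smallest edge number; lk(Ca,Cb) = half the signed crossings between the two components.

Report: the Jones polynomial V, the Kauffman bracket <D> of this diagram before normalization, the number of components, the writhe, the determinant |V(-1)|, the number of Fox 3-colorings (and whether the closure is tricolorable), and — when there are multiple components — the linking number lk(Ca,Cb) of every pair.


Jones polynomial: V(x) = -x^-3 + x^-2 - x^-1 + 3 - x + x^2 - x^3
<D> = -A^-12 + A^-8 - A^-4 + 3 - A^4 + A^8 - A^12; writhe 0
components 1, writhe 0 (8 crossings)
3-colorings: 27 of 3^8, det 9 — tricolorable
note: V spans 6 powers of x: at least 6 crossings in any diagram


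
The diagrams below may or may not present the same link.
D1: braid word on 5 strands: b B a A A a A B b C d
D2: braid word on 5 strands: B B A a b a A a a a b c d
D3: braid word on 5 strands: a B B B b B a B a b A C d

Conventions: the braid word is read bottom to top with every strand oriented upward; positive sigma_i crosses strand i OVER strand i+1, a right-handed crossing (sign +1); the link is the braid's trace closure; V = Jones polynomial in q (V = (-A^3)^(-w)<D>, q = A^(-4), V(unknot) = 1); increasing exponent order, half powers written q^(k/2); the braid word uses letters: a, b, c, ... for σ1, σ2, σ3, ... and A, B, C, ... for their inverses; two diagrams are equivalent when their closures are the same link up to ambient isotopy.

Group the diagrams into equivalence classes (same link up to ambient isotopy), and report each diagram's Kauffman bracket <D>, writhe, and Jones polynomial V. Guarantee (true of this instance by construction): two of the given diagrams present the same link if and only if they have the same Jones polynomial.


classes: {D1} | {D2} | {D3}
V(D1) = -q^(-1/2) - q^(1/2)  [11 crossings, <D> = A^-5 + A^-1, w = -1]
D2 (bracket -A^-3 + A^5 + A^9 + A^13; 13 crossings at w = +5): V = -q^(1/2) - q^(3/2) - q^(5/2) + q^(9/2)
V(D3) = q^(-7/2) - 2q^(-5/2) + q^(-3/2) - 2q^(-1/2) + q^(1/2) - q^(3/2)  (w -1, c 13, <D> = A^-9 - A^-5 + 2A^-1 - A^3 + 2A^7 - A^11)
insight: 3 classes among 3 diagrams; unequal V(q) rules out equality


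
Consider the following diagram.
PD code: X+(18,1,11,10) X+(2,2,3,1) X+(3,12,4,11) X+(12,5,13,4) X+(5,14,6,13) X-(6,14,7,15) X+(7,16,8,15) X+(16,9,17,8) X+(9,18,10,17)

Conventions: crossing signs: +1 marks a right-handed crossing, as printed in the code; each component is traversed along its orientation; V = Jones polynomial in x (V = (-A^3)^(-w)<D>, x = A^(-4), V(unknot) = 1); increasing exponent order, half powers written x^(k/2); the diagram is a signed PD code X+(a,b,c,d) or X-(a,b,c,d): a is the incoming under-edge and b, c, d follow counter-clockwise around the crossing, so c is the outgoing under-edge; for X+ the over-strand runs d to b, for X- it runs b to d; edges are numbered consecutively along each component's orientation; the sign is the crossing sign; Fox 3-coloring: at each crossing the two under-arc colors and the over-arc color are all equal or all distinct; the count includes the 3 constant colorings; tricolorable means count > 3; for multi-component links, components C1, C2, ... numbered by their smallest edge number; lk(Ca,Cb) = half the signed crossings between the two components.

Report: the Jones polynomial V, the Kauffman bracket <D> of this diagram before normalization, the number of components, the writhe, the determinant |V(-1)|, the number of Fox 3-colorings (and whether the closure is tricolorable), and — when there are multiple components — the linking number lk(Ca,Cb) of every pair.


V(x) = -x^(5/2) - x^(9/2) + x^(11/2) - x^(13/2) + x^(15/2) - x^(17/2)
bracket: A^-13 - A^-9 + A^-5 - A^-1 + A^3 + A^11, w = +7
2 components, writhe +7, over 9 crossings
lk(C1,C2) = +3
det 6, colorings 9 of 3^9 — tricolorable
observation: the span of V is 6, within the link bound 9 + 2 - 1


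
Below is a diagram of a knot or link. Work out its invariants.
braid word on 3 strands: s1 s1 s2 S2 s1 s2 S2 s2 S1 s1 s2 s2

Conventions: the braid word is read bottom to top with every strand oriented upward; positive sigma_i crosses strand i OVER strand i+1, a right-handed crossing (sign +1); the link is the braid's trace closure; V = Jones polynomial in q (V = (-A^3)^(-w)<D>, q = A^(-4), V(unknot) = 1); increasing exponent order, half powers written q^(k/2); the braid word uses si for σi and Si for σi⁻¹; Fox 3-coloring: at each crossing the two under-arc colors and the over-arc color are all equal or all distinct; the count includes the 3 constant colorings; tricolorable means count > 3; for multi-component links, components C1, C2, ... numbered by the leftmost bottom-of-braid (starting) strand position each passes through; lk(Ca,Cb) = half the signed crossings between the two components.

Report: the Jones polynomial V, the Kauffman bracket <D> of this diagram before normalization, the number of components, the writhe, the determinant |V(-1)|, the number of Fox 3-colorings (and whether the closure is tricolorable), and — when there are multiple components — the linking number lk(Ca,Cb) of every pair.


V(q) = q^2 + 2q^4 - 2q^5 + q^6 - 2q^7 + q^8
bracket: A^-14 - 2A^-10 + A^-6 - 2A^-2 + 2A^2 + A^10, w = +6
1 component, writhe +6, over 12 crossings
det 9, colorings 27 of 3^12 — tricolorable
observation: V spans 6 powers of q: at least 6 crossings in any diagram
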